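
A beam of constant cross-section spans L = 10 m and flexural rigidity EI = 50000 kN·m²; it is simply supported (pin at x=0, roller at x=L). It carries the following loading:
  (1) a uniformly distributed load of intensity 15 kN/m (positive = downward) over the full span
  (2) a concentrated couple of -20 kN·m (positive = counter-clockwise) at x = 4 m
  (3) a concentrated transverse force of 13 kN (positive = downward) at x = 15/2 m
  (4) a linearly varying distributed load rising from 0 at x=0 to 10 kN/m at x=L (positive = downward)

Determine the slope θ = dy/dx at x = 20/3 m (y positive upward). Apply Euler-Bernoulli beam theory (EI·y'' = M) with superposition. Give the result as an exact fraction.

Load 1 — uniform load w=15 kN/m over full span:
  θ_1 = -w(L³-6Lx²+4x³)/(24EI) = -15·(10³-6·10·(20/3)²+4·(20/3)³)/(24·50000) = 13/2160 rad
Load 2 — applied couple M₀=-20 kN·m at a=4 m (b=L-a=6):
  θ_2 = (M₀x²/(2L)-M₀(x-a)+C₁)/EI  [x>a] with C₁=M₀(3b²-L²)/(6L)=-8/3 = ((-20)·(20/3)²/(2·10)-(-20)·((20/3)-4)+(-8/3))/50000 = 7/56250 rad
Load 3 — point force P=13 kN at a=15/2 m (b=L-a=5/2):
  θ_3 = -Pb(L²-b²-3x²)/(6LEI)  [x≤a] = -13·(5/2)·(10²-(5/2)²-3·(20/3)²)/(6·10·50000) = 247/576000 rad
Load 4 — triangular load w₀=10 kN/m (0→w₀ over full span):
  θ_4 = -w₀(7L⁴-30L²x²+15x⁴)/(360LEI) = -10·(7·10⁴-30·10²·(20/3)²+15·(20/3)⁴)/(360·10·50000) = 91/48600 rad
Superposition: θ = Σ θ_i = 3283109/388800000 rad ≈ 0.008444 rad

θ(20/3) = 3283109/388800000 rad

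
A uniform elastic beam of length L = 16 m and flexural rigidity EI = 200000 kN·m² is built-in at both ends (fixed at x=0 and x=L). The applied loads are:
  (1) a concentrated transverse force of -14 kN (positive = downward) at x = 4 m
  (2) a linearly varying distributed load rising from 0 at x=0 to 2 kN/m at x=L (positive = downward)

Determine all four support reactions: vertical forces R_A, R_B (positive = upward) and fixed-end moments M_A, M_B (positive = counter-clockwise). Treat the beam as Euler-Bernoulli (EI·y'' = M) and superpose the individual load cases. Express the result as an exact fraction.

R_A = -561/80 kN, M_A = -433/30 kN·m, R_B = 721/80 kN, M_B = -151/10 kN·m

Load 1 — point force P=-14 kN at a=4 m (b=L-a=12):
  R_A = Pb²(3a+b)/L³ = (-14)·12²·(3·4+12)/16³ = -189/16 kN
  M_A = Pab²/L² = (-14)·4·12²/16² = -63/2 kN·m
  R_B = Pa²(a+3b)/L³ = (-14)·4²·(4+3·12)/16³ = -35/16 kN
  M_B = -Pa²b/L² = -(-14)·4²·12/16² = 21/2 kN·m
Load 2 — triangular load w₀=2 kN/m (0→w₀ over full span):
  R_A = 3w₀L/20 = 3·2·16/20 = 24/5 kN
  M_A = w₀L²/30 = 2·16²/30 = 256/15 kN·m
  R_B = 7w₀L/20 = 7·2·16/20 = 56/5 kN
  M_B = -w₀L²/20 = -2·16²/20 = -128/5 kN·m
Superposition: R_A = -561/80 kN, M_A = -433/30 kN·m, R_B = 721/80 kN, M_B = -151/10 kN·m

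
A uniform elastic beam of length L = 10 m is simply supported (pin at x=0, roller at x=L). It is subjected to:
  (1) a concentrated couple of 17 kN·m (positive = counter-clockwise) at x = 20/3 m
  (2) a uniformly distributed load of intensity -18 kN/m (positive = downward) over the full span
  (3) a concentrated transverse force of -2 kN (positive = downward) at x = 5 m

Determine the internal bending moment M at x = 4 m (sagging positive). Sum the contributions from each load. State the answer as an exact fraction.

Load 1 — applied couple M₀=17 kN·m at a=20/3 m (b=L-a=10/3):
  M_1 = M₀x/L  [x≤a] = 17·4/10 = 34/5 kN·m
Load 2 — uniform load w=-18 kN/m over full span:
  M_2 = wx(L-x)/2 = (-18)·4·(10-4)/2 = -216 kN·m
Load 3 — point force P=-2 kN at a=5 m (b=L-a=5):
  M_3 = Pbx/L  [x≤a] = (-2)·5·4/10 = -4 kN·m
Superposition: M = Σ M_i = -1066/5 kN·m ≈ -213.200000 kN·m

M(4) = -1066/5 kN·m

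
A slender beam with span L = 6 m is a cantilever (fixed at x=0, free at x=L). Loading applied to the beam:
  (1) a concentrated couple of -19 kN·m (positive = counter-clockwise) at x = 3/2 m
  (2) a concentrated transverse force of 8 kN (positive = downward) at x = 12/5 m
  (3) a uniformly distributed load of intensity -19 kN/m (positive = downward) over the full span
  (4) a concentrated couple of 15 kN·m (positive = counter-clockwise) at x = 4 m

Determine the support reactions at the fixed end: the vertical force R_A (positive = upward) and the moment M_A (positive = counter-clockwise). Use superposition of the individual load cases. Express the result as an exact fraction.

Load 1 — applied couple M₀=-19 kN·m at a=3/2 m (b=L-a=9/2):
  R_A = 0 kN
  M_A = -M₀ = -(-19) = 19 kN·m
Load 2 — point force P=8 kN at a=12/5 m (b=L-a=18/5):
  R_A = P = 8 kN
  M_A = Pa = 8·(12/5) = 96/5 kN·m
Load 3 — uniform load w=-19 kN/m over full span:
  R_A = wL = (-19)·6 = -114 kN
  M_A = wL²/2 = (-19)·6²/2 = -342 kN·m
Load 4 — applied couple M₀=15 kN·m at a=4 m (b=L-a=2):
  R_A = 0 kN
  M_A = -M₀ = -15 kN·m
Superposition: R_A = -106 kN, M_A = -1594/5 kN·m

R_A = -106 kN, M_A = -1594/5 kN·m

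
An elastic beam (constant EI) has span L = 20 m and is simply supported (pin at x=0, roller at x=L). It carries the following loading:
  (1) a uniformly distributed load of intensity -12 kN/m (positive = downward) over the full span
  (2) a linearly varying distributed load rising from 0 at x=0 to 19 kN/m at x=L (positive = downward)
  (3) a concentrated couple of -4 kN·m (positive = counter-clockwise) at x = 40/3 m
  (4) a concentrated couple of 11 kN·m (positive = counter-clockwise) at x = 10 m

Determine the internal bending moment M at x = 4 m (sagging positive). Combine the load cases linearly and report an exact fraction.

Load 1 — uniform load w=-12 kN/m over full span:
  M_1 = wx(L-x)/2 = (-12)·4·(20-4)/2 = -384 kN·m
Load 2 — triangular load w₀=19 kN/m (0→w₀ over full span):
  M_2 = w₀Lx/6 - w₀x³/(6L) = 19·20·4/6 - 19·4³/(6·20) = 1216/5 kN·m
Load 3 — applied couple M₀=-4 kN·m at a=40/3 m (b=L-a=20/3):
  M_3 = M₀x/L  [x≤a] = (-4)·4/20 = -4/5 kN·m
Load 4 — applied couple M₀=11 kN·m at a=10 m (b=L-a=10):
  M_4 = M₀x/L  [x≤a] = 11·4/20 = 11/5 kN·m
Superposition: M = Σ M_i = -697/5 kN·m ≈ -139.400000 kN·m

M(4) = -697/5 kN·m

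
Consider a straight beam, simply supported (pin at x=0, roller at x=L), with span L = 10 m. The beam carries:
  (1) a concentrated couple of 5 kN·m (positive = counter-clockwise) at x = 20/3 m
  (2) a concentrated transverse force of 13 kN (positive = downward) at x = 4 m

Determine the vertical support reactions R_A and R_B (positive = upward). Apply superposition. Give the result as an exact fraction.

R_A = 83/10 kN, R_B = 47/10 kN

Load 1 — applied couple M₀=5 kN·m at a=20/3 m (b=L-a=10/3):
  R_A = M₀/L = 5/10 = 1/2 kN
  R_B = -M₀/L = -5/10 = -1/2 kN
Load 2 — point force P=13 kN at a=4 m (b=L-a=6):
  R_A = Pb/L = 13·6/10 = 39/5 kN
  R_B = Pa/L = 13·4/10 = 26/5 kN
Superposition: R_A = 83/10 kN, R_B = 47/10 kN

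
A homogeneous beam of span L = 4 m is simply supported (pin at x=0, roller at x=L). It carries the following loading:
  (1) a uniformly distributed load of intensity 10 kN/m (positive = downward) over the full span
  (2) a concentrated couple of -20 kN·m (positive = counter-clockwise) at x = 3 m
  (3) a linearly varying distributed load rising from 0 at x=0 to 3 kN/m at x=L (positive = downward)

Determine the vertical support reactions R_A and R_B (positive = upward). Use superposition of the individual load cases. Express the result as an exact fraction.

Load 1 — uniform load w=10 kN/m over full span:
  R_A = wL/2 = 10·4/2 = 20 kN
  R_B = wL/2 = 10·4/2 = 20 kN
Load 2 — applied couple M₀=-20 kN·m at a=3 m (b=L-a=1):
  R_A = M₀/L = (-20)/4 = -5 kN
  R_B = -M₀/L = -(-20)/4 = 5 kN
Load 3 — triangular load w₀=3 kN/m (0→w₀ over full span):
  R_A = w₀L/6 = 3·4/6 = 2 kN
  R_B = w₀L/3 = 3·4/3 = 4 kN
Superposition: R_A = 17 kN, R_B = 29 kN

R_A = 17 kN, R_B = 29 kN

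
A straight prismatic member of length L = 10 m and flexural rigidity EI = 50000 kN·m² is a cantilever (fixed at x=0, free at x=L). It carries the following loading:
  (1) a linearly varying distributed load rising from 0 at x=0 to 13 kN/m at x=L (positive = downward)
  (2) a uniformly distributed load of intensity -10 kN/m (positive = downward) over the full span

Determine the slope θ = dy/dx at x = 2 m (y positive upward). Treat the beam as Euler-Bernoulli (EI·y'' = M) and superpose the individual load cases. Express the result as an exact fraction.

θ(2) = 379/250000 rad

Load 1 — triangular load w₀=13 kN/m (0→w₀ over full span):
  θ_1 = (w₀Lx²/4-w₀L²x/3-w₀x⁴/(24L))/EI = (13·10·2²/4-13·10²·2/3-13·2⁴/(24·10))/50000 = -11063/750000 rad
Load 2 — uniform load w=-10 kN/m over full span:
  θ_2 = -wx(x²-3Lx+3L²)/(6EI) = -(-10)·2·(2²-3·10·2+3·10²)/(6·50000) = 61/3750 rad
Superposition: θ = Σ θ_i = 379/250000 rad ≈ 0.001516 rad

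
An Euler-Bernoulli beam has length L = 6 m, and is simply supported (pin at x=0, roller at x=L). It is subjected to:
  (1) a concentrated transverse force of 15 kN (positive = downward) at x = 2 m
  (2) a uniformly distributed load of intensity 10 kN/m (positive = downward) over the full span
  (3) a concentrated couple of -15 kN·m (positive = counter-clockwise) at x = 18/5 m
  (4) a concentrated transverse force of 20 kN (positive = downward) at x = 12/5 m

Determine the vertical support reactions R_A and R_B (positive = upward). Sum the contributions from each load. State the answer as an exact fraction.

Load 1 — point force P=15 kN at a=2 m (b=L-a=4):
  R_A = Pb/L = 15·4/6 = 10 kN
  R_B = Pa/L = 15·2/6 = 5 kN
Load 2 — uniform load w=10 kN/m over full span:
  R_A = wL/2 = 10·6/2 = 30 kN
  R_B = wL/2 = 10·6/2 = 30 kN
Load 3 — applied couple M₀=-15 kN·m at a=18/5 m (b=L-a=12/5):
  R_A = M₀/L = (-15)/6 = -5/2 kN
  R_B = -M₀/L = -(-15)/6 = 5/2 kN
Load 4 — point force P=20 kN at a=12/5 m (b=L-a=18/5):
  R_A = Pb/L = 20·(18/5)/6 = 12 kN
  R_B = Pa/L = 20·(12/5)/6 = 8 kN
Superposition: R_A = 99/2 kN, R_B = 91/2 kN

R_A = 99/2 kN, R_B = 91/2 kN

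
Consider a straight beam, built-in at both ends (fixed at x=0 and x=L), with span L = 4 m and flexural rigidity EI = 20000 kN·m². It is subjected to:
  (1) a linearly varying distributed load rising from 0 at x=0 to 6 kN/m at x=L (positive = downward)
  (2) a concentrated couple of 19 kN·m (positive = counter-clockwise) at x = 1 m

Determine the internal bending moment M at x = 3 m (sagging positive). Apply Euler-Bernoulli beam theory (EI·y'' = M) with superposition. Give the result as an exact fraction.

Load 1 — triangular load w₀=6 kN/m (0→w₀ over full span):
  M_1 = 3w₀Lx/20 - w₀L²/30 - w₀x³/(6L) = 3·6·4·3/20 - 6·4²/30 - 6·3³/(6·4) = 17/20 kN·m
Load 2 — applied couple M₀=19 kN·m at a=1 m (b=L-a=3):
  M_2 = R_Ax - M_A - M₀  [x>a] with R_A=171/32, M_A=-57/16 = (171/32)·3 - (-57/16) - 19 = 19/32 kN·m
Superposition: M = Σ M_i = 231/160 kN·m ≈ 1.443750 kN·m

M(3) = 231/160 kN·m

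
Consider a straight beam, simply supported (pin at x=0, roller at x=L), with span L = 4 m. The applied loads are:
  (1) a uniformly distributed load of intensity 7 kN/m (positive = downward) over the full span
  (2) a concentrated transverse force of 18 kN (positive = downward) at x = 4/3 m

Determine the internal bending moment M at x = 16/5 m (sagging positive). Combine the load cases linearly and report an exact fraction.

M(16/5) = 344/25 kN·m

Load 1 — uniform load w=7 kN/m over full span:
  M_1 = wx(L-x)/2 = 7·(16/5)·(4-(16/5))/2 = 224/25 kN·m
Load 2 — point force P=18 kN at a=4/3 m (b=L-a=8/3):
  M_2 = Pa(L-x)/L  [x>a] = 18·(4/3)·(4-(16/5))/4 = 24/5 kN·m
Superposition: M = Σ M_i = 344/25 kN·m ≈ 13.760000 kN·m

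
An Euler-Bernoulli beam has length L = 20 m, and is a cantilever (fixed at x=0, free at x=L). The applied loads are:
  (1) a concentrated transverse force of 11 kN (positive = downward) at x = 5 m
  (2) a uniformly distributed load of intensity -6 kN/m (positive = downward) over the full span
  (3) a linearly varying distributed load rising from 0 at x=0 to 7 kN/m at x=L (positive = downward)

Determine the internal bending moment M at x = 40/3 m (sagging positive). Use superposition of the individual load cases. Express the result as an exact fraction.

Load 1 — point force P=11 kN at a=5 m (b=L-a=15):
  M_1 = 0  [x>a] = 0 kN·m
Load 2 — uniform load w=-6 kN/m over full span:
  M_2 = -w(L-x)²/2 = -(-6)·(20-(40/3))²/2 = 400/3 kN·m
Load 3 — triangular load w₀=7 kN/m (0→w₀ over full span):
  M_3 = w₀Lx/2 - w₀L²/3 - w₀x³/(6L) = 7·20·(40/3)/2 - 7·20²/3 - 7·(40/3)³/(6·20) = -11200/81 kN·m
Superposition: M = Σ M_i = -400/81 kN·m ≈ -4.938272 kN·m

M(40/3) = -400/81 kN·m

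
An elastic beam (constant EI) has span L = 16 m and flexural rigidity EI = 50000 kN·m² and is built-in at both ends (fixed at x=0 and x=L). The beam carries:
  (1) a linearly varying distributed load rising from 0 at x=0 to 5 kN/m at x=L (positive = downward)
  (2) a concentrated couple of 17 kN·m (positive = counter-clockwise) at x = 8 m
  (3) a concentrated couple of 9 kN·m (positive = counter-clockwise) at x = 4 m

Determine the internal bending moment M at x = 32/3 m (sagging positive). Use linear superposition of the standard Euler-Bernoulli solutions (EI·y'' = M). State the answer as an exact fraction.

M(32/3) = 22435/1296 kN·m

Load 1 — triangular load w₀=5 kN/m (0→w₀ over full span):
  M_1 = 3w₀Lx/20 - w₀L²/30 - w₀x³/(6L) = 3·5·16·(32/3)/20 - 5·16²/30 - 5·(32/3)³/(6·16) = 1792/81 kN·m
Load 2 — applied couple M₀=17 kN·m at a=8 m (b=L-a=8):
  M_2 = R_Ax - M_A - M₀  [x>a] with R_A=51/32, M_A=17/4 = (51/32)·(32/3) - (17/4) - 17 = -17/4 kN·m
Load 3 — applied couple M₀=9 kN·m at a=4 m (b=L-a=12):
  M_3 = R_Ax - M_A - M₀  [x>a] with R_A=81/128, M_A=-27/16 = (81/128)·(32/3) - (-27/16) - 9 = -9/16 kN·m
Superposition: M = Σ M_i = 22435/1296 kN·m ≈ 17.310957 kN·m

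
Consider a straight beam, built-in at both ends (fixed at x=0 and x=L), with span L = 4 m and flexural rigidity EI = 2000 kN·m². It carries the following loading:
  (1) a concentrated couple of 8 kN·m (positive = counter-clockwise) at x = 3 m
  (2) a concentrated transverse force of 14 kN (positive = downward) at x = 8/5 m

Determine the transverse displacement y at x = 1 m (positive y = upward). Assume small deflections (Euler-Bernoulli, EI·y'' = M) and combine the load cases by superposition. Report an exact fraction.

y(1) = -679/400000 m

Load 1 — applied couple M₀=8 kN·m at a=3 m (b=L-a=1):
  y_1 = (R_Ax³/6 - M_Ax²/2)/EI  [x≤a] with R_A=9/4, M_A=5/2 = ((9/4)·1³/6 - (5/2)·1²/2)/2000 = -7/16000 m
Load 2 — point force P=14 kN at a=8/5 m (b=L-a=12/5):
  y_2 = -Pb²x²(3aL-(3a+b)x)/(6L³EI)  [x≤a] = -14·(12/5)²·1²·(3·(8/5)·4-(3·(8/5)+(12/5))·1)/(6·4³·2000) = -63/50000 m
Superposition: y = Σ y_i = -679/400000 m ≈ -0.001698 m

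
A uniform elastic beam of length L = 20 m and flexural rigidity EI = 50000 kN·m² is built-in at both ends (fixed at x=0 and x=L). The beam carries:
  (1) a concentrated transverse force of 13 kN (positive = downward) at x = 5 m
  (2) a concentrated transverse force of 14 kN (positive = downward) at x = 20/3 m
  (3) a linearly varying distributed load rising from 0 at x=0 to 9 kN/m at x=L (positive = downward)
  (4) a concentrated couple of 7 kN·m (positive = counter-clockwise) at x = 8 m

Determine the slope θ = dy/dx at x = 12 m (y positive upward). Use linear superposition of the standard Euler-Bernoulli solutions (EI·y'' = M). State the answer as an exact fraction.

θ(12) = 440293/112500000 rad

Load 1 — point force P=13 kN at a=5 m (b=L-a=15):
  θ_1 = Pa²(L-x)(2bL-(3b+a)(L-x))/(2L³EI)  [x>a] = 13·5²·(20-12)·(2·15·20-(3·15+5)·(20-12))/(2·20³·50000) = 13/20000 rad
Load 2 — point force P=14 kN at a=20/3 m (b=L-a=40/3):
  θ_2 = Pa²(L-x)(2bL-(3b+a)(L-x))/(2L³EI)  [x>a] = 14·(20/3)²·(20-12)·(2·(40/3)·20-(3·(40/3)+(20/3))·(20-12))/(2·20³·50000) = 28/28125 rad
Load 3 — triangular load w₀=9 kN/m (0→w₀ over full span):
  θ_3 = -w₀(2x(L-x)(L-2x)(x+2L)+x²(L-x)²)/(120LEI) = -9·(2·12·(20-12)·(20-2·12)·(12+2·20)+12²·(20-12)²)/(120·20·50000) = 36/15625 rad
Load 4 — applied couple M₀=7 kN·m at a=8 m (b=L-a=12):
  θ_4 = (R_Ax²/2 - M_Ax - M₀(x-a))/EI  [x>a] with R_A=63/125, M_A=21/25 = ((63/125)·12²/2 - (21/25)·12 - 7·(12-8))/50000 = -14/390625 rad
Superposition: θ = Σ θ_i = 440293/112500000 rad ≈ 0.003914 rad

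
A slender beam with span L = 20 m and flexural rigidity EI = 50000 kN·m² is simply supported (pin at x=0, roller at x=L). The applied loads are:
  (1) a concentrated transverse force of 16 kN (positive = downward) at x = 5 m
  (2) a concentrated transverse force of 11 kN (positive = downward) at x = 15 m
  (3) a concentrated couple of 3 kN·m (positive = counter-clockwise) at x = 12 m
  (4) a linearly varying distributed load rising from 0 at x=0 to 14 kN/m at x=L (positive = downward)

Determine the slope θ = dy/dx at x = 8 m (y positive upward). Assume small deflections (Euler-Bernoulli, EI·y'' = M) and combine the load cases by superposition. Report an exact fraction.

Load 1 — point force P=16 kN at a=5 m (b=L-a=15):
  θ_1 = -Pa(2L²-6Lx+3x²+a²)/(6LEI)  [x>a] = -16·5·(2·20²-6·20·8+3·8²+5²)/(6·20·50000) = -19/25000 rad
Load 2 — point force P=11 kN at a=15 m (b=L-a=5):
  θ_2 = -Pb(L²-b²-3x²)/(6LEI)  [x≤a] = -11·5·(20²-5²-3·8²)/(6·20·50000) = -671/400000 rad
Load 3 — applied couple M₀=3 kN·m at a=12 m (b=L-a=8):
  θ_3 = (M₀x²/(2L)+C₁)/EI  [x≤a] with C₁=M₀(3b²-L²)/(6L)=-26/5 = (3·8²/(2·20)+(-26/5))/50000 = -1/125000 rad
Load 4 — triangular load w₀=14 kN/m (0→w₀ over full span):
  θ_4 = -w₀(7L⁴-30L²x²+15x⁴)/(360LEI) = -14·(7·20⁴-30·20²·8²+15·8⁴)/(360·20·50000) = -2261/140625 rad
Superposition: θ = Σ θ_i = -333427/18000000 rad ≈ -0.018524 rad

θ(8) = -333427/18000000 rad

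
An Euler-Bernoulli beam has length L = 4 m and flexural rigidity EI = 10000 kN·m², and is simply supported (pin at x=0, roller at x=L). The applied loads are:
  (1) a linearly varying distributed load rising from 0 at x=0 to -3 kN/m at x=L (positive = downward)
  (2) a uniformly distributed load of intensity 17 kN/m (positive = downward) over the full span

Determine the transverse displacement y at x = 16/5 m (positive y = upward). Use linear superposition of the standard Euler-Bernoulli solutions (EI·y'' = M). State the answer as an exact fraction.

Load 1 — triangular load w₀=-3 kN/m (0→w₀ over full span):
  y_1 = -w₀x(7L⁴-10L²x²+3x⁴)/(360LEI) = -(-3)·(16/5)·(7·4⁴-10·4²·(16/5)²+3·(16/5)⁴)/(360·4·10000) = 3048/9765625 m
Load 2 — uniform load w=17 kN/m over full span:
  y_2 = -wx(L³-2Lx²+x³)/(24EI) = -17·(16/5)·(4³-2·4·(16/5)²+(16/5)³)/(24·10000) = -3944/1171875 m
Superposition: y = Σ y_i = -89456/29296875 m ≈ -0.003053 m

y(16/5) = -89456/29296875 m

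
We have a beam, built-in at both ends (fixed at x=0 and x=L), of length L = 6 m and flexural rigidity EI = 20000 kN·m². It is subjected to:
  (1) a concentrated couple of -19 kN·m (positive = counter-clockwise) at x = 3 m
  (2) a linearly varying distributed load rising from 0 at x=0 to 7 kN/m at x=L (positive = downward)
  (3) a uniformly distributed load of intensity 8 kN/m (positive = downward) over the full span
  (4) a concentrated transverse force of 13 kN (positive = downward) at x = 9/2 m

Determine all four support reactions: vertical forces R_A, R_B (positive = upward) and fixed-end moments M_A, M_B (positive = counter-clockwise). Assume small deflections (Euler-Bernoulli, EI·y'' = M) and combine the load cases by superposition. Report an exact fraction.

Load 1 — applied couple M₀=-19 kN·m at a=3 m (b=L-a=3):
  R_A = 6M₀ab/L³ = 6·(-19)·3·3/6³ = -19/4 kN
  M_A = M₀b(2a-b)/L² = (-19)·3·(2·3-3)/6² = -19/4 kN·m
  R_B = -6M₀ab/L³ = -6·(-19)·3·3/6³ = 19/4 kN
  M_B = M₀a(2b-a)/L² = (-19)·3·(2·3-3)/6² = -19/4 kN·m
Load 2 — triangular load w₀=7 kN/m (0→w₀ over full span):
  R_A = 3w₀L/20 = 3·7·6/20 = 63/10 kN
  M_A = w₀L²/30 = 7·6²/30 = 42/5 kN·m
  R_B = 7w₀L/20 = 7·7·6/20 = 147/10 kN
  M_B = -w₀L²/20 = -7·6²/20 = -63/5 kN·m
Load 3 — uniform load w=8 kN/m over full span:
  R_A = wL/2 = 8·6/2 = 24 kN
  M_A = wL²/12 = 8·6²/12 = 24 kN·m
  R_B = wL/2 = 8·6/2 = 24 kN
  M_B = -wL²/12 = -8·6²/12 = -24 kN·m
Load 4 — point force P=13 kN at a=9/2 m (b=L-a=3/2):
  R_A = Pb²(3a+b)/L³ = 13·(3/2)²·(3·(9/2)+(3/2))/6³ = 65/32 kN
  M_A = Pab²/L² = 13·(9/2)·(3/2)²/6² = 117/32 kN·m
  R_B = Pa²(a+3b)/L³ = 13·(9/2)²·((9/2)+3·(3/2))/6³ = 351/32 kN
  M_B = -Pa²b/L² = -13·(9/2)²·(3/2)/6² = -351/32 kN·m
Superposition: R_A = 4413/160 kN, M_A = 5009/160 kN·m, R_B = 8707/160 kN, M_B = -8371/160 kN·m

R_A = 4413/160 kN, M_A = 5009/160 kN·m, R_B = 8707/160 kN, M_B = -8371/160 kN·m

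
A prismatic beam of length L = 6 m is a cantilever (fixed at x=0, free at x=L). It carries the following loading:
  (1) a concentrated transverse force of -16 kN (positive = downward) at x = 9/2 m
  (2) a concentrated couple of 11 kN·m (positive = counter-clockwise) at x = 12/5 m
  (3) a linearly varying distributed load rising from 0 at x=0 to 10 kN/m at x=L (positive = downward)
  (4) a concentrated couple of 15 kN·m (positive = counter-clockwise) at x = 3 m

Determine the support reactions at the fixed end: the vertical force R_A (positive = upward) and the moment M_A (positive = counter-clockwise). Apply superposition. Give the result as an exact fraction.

R_A = 14 kN, M_A = 22 kN·m

Load 1 — point force P=-16 kN at a=9/2 m (b=L-a=3/2):
  R_A = P = (-16) = -16 kN
  M_A = Pa = (-16)·(9/2) = -72 kN·m
Load 2 — applied couple M₀=11 kN·m at a=12/5 m (b=L-a=18/5):
  R_A = 0 kN
  M_A = -M₀ = -11 kN·m
Load 3 — triangular load w₀=10 kN/m (0→w₀ over full span):
  R_A = w₀L/2 = 10·6/2 = 30 kN
  M_A = w₀L²/3 = 10·6²/3 = 120 kN·m
Load 4 — applied couple M₀=15 kN·m at a=3 m (b=L-a=3):
  R_A = 0 kN
  M_A = -M₀ = -15 kN·m
Superposition: R_A = 14 kN, M_A = 22 kN·m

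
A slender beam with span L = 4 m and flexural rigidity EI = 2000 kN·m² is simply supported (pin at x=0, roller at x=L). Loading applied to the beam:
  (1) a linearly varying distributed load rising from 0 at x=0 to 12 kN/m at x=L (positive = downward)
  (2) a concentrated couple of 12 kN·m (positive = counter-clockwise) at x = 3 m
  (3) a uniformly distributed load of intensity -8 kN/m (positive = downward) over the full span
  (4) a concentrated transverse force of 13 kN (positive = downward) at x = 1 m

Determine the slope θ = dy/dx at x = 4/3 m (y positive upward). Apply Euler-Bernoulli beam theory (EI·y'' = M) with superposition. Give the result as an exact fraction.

θ(4/3) = -16879/6480000 rad

Load 1 — triangular load w₀=12 kN/m (0→w₀ over full span):
  θ_1 = -w₀(7L⁴-30L²x²+15x⁴)/(360LEI) = -12·(7·4⁴-30·4²·(4/3)²+15·(4/3)⁴)/(360·4·2000) = -208/50625 rad
Load 2 — applied couple M₀=12 kN·m at a=3 m (b=L-a=1):
  θ_2 = (M₀x²/(2L)+C₁)/EI  [x≤a] with C₁=M₀(3b²-L²)/(6L)=-13/2 = (12·(4/3)²/(2·4)+(-13/2))/2000 = -23/12000 rad
Load 3 — uniform load w=-8 kN/m over full span:
  θ_3 = -w(L³-6Lx²+4x³)/(24EI) = -(-8)·(4³-6·4·(4/3)²+4·(4/3)³)/(24·2000) = 52/10125 rad
Load 4 — point force P=13 kN at a=1 m (b=L-a=3):
  θ_4 = -Pa(2L²-6Lx+3x²+a²)/(6LEI)  [x>a] = -13·1·(2·4²-6·4·(4/3)+3·(4/3)²+1²)/(6·4·2000) = -247/144000 rad
Superposition: θ = Σ θ_i = -16879/6480000 rad ≈ -0.002605 rad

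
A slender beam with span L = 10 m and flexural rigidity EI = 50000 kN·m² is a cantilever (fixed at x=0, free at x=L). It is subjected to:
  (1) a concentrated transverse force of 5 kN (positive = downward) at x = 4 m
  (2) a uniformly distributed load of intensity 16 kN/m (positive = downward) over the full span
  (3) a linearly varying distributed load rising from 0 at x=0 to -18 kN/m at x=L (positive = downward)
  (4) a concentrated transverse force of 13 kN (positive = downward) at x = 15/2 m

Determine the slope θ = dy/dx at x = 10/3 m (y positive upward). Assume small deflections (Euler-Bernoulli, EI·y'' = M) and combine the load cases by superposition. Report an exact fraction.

Load 1 — point force P=5 kN at a=4 m (b=L-a=6):
  θ_1 = -Px(2a-x)/(2EI)  [x≤a] = -5·(10/3)·(2·4-(10/3))/(2·50000) = -7/9000 rad
Load 2 — uniform load w=16 kN/m over full span:
  θ_2 = -wx(x²-3Lx+3L²)/(6EI) = -16·(10/3)·((10/3)²-3·10·(10/3)+3·10²)/(6·50000) = -76/2025 rad
Load 3 — triangular load w₀=-18 kN/m (0→w₀ over full span):
  θ_3 = (w₀Lx²/4-w₀L²x/3-w₀x⁴/(24L))/EI = ((-18)·10·(10/3)²/4-(-18)·10²·(10/3)/3-(-18)·(10/3)⁴/(24·10))/50000 = 163/5400 rad
Load 4 — point force P=13 kN at a=15/2 m (b=L-a=5/2):
  θ_4 = -Px(2a-x)/(2EI)  [x≤a] = -13·(10/3)·(2·(15/2)-(10/3))/(2·50000) = -91/18000 rad
Superposition: θ = Σ θ_i = -427/32400 rad ≈ -0.013179 rad

θ(10/3) = -427/32400 rad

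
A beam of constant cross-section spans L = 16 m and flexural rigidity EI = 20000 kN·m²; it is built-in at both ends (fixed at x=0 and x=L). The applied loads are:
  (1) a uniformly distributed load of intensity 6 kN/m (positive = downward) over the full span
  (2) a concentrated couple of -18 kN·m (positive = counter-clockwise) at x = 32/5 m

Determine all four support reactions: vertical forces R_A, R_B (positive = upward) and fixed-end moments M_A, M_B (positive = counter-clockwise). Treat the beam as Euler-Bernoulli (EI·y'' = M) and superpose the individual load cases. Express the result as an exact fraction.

R_A = 2319/50 kN, M_A = 3146/25 kN·m, R_B = 2481/50 kN, M_B = -3344/25 kN·m

Load 1 — uniform load w=6 kN/m over full span:
  R_A = wL/2 = 6·16/2 = 48 kN
  M_A = wL²/12 = 6·16²/12 = 128 kN·m
  R_B = wL/2 = 6·16/2 = 48 kN
  M_B = -wL²/12 = -6·16²/12 = -128 kN·m
Load 2 — applied couple M₀=-18 kN·m at a=32/5 m (b=L-a=48/5):
  R_A = 6M₀ab/L³ = 6·(-18)·(32/5)·(48/5)/16³ = -81/50 kN
  M_A = M₀b(2a-b)/L² = (-18)·(48/5)·(2·(32/5)-(48/5))/16² = -54/25 kN·m
  R_B = -6M₀ab/L³ = -6·(-18)·(32/5)·(48/5)/16³ = 81/50 kN
  M_B = M₀a(2b-a)/L² = (-18)·(32/5)·(2·(48/5)-(32/5))/16² = -144/25 kN·m
Superposition: R_A = 2319/50 kN, M_A = 3146/25 kN·m, R_B = 2481/50 kN, M_B = -3344/25 kN·m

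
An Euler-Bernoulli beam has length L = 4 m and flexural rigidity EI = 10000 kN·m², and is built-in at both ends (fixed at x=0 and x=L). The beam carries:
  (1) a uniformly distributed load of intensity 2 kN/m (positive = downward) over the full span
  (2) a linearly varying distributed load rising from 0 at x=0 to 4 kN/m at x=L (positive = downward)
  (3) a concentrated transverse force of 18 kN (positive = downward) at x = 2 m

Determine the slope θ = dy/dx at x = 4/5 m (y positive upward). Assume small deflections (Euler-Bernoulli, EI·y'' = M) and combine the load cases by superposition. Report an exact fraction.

Load 1 — uniform load w=2 kN/m over full span:
  θ_1 = -wx(L-x)(L-2x)/(12EI) = -2·(4/5)·(4-(4/5))·(4-2·(4/5))/(12·10000) = -8/78125 rad
Load 2 — triangular load w₀=4 kN/m (0→w₀ over full span):
  θ_2 = -w₀(2x(L-x)(L-2x)(x+2L)+x²(L-x)²)/(120LEI) = -4·(2·(4/5)·(4-(4/5))·(4-2·(4/5))·((4/5)+2·4)+(4/5)²·(4-(4/5))²)/(120·4·10000) = -112/1171875 rad
Load 3 — point force P=18 kN at a=2 m (b=L-a=2):
  θ_3 = -Pb²x(2aL-(3a+b)x)/(2L³EI)  [x≤a] = -18·2²·(4/5)·(2·2·4-(3·2+2)·(4/5))/(2·4³·10000) = -27/62500 rad
Superposition: θ = Σ θ_i = -2953/4687500 rad ≈ -0.000630 rad

θ(4/5) = -2953/4687500 rad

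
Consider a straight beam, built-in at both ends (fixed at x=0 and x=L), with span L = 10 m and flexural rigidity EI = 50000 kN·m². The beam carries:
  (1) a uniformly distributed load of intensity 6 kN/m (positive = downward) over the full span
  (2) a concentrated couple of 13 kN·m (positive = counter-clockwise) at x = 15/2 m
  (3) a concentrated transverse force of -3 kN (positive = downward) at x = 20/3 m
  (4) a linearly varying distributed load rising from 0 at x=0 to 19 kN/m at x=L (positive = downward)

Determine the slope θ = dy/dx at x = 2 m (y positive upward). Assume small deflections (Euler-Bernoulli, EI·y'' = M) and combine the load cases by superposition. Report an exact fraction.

θ(2) = -341/140625 rad

Load 1 — uniform load w=6 kN/m over full span:
  θ_1 = -wx(L-x)(L-2x)/(12EI) = -6·2·(10-2)·(10-2·2)/(12·50000) = -3/3125 rad
Load 2 — applied couple M₀=13 kN·m at a=15/2 m (b=L-a=5/2):
  θ_2 = (R_Ax²/2 - M_Ax)/EI  [x≤a] with R_A=117/80, M_A=65/16 = ((117/80)·2²/2 - (65/16)·2)/50000 = -13/125000 rad
Load 3 — point force P=-3 kN at a=20/3 m (b=L-a=10/3):
  θ_3 = -Pb²x(2aL-(3a+b)x)/(2L³EI)  [x≤a] = -(-3)·(10/3)²·2·(2·(20/3)·10-(3·(20/3)+(10/3))·2)/(2·10³·50000) = 13/225000 rad
Load 4 — triangular load w₀=19 kN/m (0→w₀ over full span):
  θ_4 = -w₀(2x(L-x)(L-2x)(x+2L)+x²(L-x)²)/(120LEI) = -19·(2·2·(10-2)·(10-2·2)·(2+2·10)+2²·(10-2)²)/(120·10·50000) = -133/93750 rad
Superposition: θ = Σ θ_i = -341/140625 rad ≈ -0.002425 rad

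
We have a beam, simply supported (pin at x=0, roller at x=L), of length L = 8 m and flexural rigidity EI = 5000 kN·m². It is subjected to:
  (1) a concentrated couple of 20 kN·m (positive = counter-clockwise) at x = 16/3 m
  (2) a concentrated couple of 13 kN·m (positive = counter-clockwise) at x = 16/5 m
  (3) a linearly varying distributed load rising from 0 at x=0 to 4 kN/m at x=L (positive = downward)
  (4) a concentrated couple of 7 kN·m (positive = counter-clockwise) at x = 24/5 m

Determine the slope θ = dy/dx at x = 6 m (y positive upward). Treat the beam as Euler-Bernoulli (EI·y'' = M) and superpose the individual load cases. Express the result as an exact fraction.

θ(6) = 199/25000 rad

Load 1 — applied couple M₀=20 kN·m at a=16/3 m (b=L-a=8/3):
  θ_1 = (M₀x²/(2L)-M₀(x-a)+C₁)/EI  [x>a] with C₁=M₀(3b²-L²)/(6L)=-160/9 = (20·6²/(2·8)-20·(6-(16/3))+(-160/9))/5000 = 1/360 rad
Load 2 — applied couple M₀=13 kN·m at a=16/5 m (b=L-a=24/5):
  θ_2 = (M₀x²/(2L)-M₀(x-a)+C₁)/EI  [x>a] with C₁=M₀(3b²-L²)/(6L)=104/75 = (13·6²/(2·8)-13·(6-(16/5))+(104/75))/5000 = -1729/1500000 rad
Load 3 — triangular load w₀=4 kN/m (0→w₀ over full span):
  θ_3 = -w₀(7L⁴-30L²x²+15x⁴)/(360LEI) = -4·(7·8⁴-30·8²·6²+15·6⁴)/(360·8·5000) = 1313/225000 rad
Load 4 — applied couple M₀=7 kN·m at a=24/5 m (b=L-a=16/5):
  θ_4 = (M₀x²/(2L)-M₀(x-a)+C₁)/EI  [x>a] with C₁=M₀(3b²-L²)/(6L)=-364/75 = (7·6²/(2·8)-7·(6-(24/5))+(-364/75))/5000 = 749/1500000 rad
Superposition: θ = Σ θ_i = 199/25000 rad ≈ 0.007960 rad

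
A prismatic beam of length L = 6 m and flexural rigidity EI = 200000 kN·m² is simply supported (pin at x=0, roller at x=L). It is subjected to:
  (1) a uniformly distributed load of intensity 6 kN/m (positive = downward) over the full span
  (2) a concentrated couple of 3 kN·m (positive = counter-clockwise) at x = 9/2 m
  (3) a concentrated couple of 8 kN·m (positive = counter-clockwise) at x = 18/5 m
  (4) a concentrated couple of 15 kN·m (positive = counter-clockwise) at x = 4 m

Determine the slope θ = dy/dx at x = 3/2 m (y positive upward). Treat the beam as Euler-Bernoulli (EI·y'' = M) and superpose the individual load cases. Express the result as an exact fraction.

Load 1 — uniform load w=6 kN/m over full span:
  θ_1 = -w(L³-6Lx²+4x³)/(24EI) = -6·(6³-6·6·(3/2)²+4·(3/2)³)/(24·200000) = -297/1600000 rad
Load 2 — applied couple M₀=3 kN·m at a=9/2 m (b=L-a=3/2):
  θ_2 = (M₀x²/(2L)+C₁)/EI  [x≤a] with C₁=M₀(3b²-L²)/(6L)=-39/16 = (3·(3/2)²/(2·6)+(-39/16))/200000 = -3/320000 rad
Load 3 — applied couple M₀=8 kN·m at a=18/5 m (b=L-a=12/5):
  θ_3 = (M₀x²/(2L)+C₁)/EI  [x≤a] with C₁=M₀(3b²-L²)/(6L)=-104/25 = (8·(3/2)²/(2·6)+(-104/25))/200000 = -133/10000000 rad
Load 4 — applied couple M₀=15 kN·m at a=4 m (b=L-a=2):
  θ_4 = (M₀x²/(2L)+C₁)/EI  [x≤a] with C₁=M₀(3b²-L²)/(6L)=-10 = (15·(3/2)²/(2·6)+(-10))/200000 = -23/640000 rad
Superposition: θ = Σ θ_i = -19539/80000000 rad ≈ -0.000244 rad

θ(3/2) = -19539/80000000 rad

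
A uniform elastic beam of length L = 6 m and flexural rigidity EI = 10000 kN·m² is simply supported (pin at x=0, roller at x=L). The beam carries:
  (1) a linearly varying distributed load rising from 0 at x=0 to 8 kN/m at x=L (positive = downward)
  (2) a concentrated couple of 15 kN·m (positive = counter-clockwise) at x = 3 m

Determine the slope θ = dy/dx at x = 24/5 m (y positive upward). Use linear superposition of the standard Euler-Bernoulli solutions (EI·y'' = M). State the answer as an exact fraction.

Load 1 — triangular load w₀=8 kN/m (0→w₀ over full span):
  θ_1 = -w₀(7L⁴-30L²x²+15x⁴)/(360LEI) = -8·(7·6⁴-30·6²·(24/5)²+15·(24/5)⁴)/(360·6·10000) = 2271/781250 rad
Load 2 — applied couple M₀=15 kN·m at a=3 m (b=L-a=3):
  θ_2 = (M₀x²/(2L)-M₀(x-a)+C₁)/EI  [x>a] with C₁=M₀(3b²-L²)/(6L)=-15/4 = (15·(24/5)²/(2·6)-15·((24/5)-3)+(-15/4))/10000 = -39/200000 rad
Superposition: θ = Σ θ_i = 67797/25000000 rad ≈ 0.002712 rad

θ(24/5) = 67797/25000000 rad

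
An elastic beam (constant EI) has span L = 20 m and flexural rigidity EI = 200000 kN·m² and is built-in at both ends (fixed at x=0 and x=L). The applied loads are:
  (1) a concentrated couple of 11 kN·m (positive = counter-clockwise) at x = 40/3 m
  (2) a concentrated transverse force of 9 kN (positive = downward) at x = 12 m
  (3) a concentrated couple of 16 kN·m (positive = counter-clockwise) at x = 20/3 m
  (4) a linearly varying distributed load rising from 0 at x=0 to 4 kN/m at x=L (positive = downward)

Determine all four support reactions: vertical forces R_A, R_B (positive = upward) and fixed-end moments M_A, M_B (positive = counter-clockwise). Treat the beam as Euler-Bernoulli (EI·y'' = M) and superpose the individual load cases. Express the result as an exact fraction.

Load 1 — applied couple M₀=11 kN·m at a=40/3 m (b=L-a=20/3):
  R_A = 6M₀ab/L³ = 6·11·(40/3)·(20/3)/20³ = 11/15 kN
  M_A = M₀b(2a-b)/L² = 11·(20/3)·(2·(40/3)-(20/3))/20² = 11/3 kN·m
  R_B = -6M₀ab/L³ = -6·11·(40/3)·(20/3)/20³ = -11/15 kN
  M_B = M₀a(2b-a)/L² = 11·(40/3)·(2·(20/3)-(40/3))/20² = 0 kN·m
Load 2 — point force P=9 kN at a=12 m (b=L-a=8):
  R_A = Pb²(3a+b)/L³ = 9·8²·(3·12+8)/20³ = 396/125 kN
  M_A = Pab²/L² = 9·12·8²/20² = 432/25 kN·m
  R_B = Pa²(a+3b)/L³ = 9·12²·(12+3·8)/20³ = 729/125 kN
  M_B = -Pa²b/L² = -9·12²·8/20² = -648/25 kN·m
Load 3 — applied couple M₀=16 kN·m at a=20/3 m (b=L-a=40/3):
  R_A = 6M₀ab/L³ = 6·16·(20/3)·(40/3)/20³ = 16/15 kN
  M_A = M₀b(2a-b)/L² = 16·(40/3)·(2·(20/3)-(40/3))/20² = 0 kN·m
  R_B = -6M₀ab/L³ = -6·16·(20/3)·(40/3)/20³ = -16/15 kN
  M_B = M₀a(2b-a)/L² = 16·(20/3)·(2·(40/3)-(20/3))/20² = 16/3 kN·m
Load 4 — triangular load w₀=4 kN/m (0→w₀ over full span):
  R_A = 3w₀L/20 = 3·4·20/20 = 12 kN
  M_A = w₀L²/30 = 4·20²/30 = 160/3 kN·m
  R_B = 7w₀L/20 = 7·4·20/20 = 28 kN
  M_B = -w₀L²/20 = -4·20²/20 = -80 kN·m
Superposition: R_A = 2121/125 kN, M_A = 1857/25 kN·m, R_B = 4004/125 kN, M_B = -7544/75 kN·m

R_A = 2121/125 kN, M_A = 1857/25 kN·m, R_B = 4004/125 kN, M_B = -7544/75 kN·m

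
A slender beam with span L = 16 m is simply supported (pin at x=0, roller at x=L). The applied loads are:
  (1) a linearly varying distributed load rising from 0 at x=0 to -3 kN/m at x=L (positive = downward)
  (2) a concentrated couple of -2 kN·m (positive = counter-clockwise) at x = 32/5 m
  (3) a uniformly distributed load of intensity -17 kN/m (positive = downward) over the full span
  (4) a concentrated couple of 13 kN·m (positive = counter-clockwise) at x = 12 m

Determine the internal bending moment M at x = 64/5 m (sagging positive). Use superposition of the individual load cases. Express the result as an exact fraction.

M(64/5) = -48403/125 kN·m

Load 1 — triangular load w₀=-3 kN/m (0→w₀ over full span):
  M_1 = w₀Lx/6 - w₀x³/(6L) = (-3)·16·(64/5)/6 - (-3)·(64/5)³/(6·16) = -4608/125 kN·m
Load 2 — applied couple M₀=-2 kN·m at a=32/5 m (b=L-a=48/5):
  M_2 = M₀x/L - M₀  [x>a] = (-2)·(64/5)/16 - (-2) = 2/5 kN·m
Load 3 — uniform load w=-17 kN/m over full span:
  M_3 = wx(L-x)/2 = (-17)·(64/5)·(16-(64/5))/2 = -8704/25 kN·m
Load 4 — applied couple M₀=13 kN·m at a=12 m (b=L-a=4):
  M_4 = M₀x/L - M₀  [x>a] = 13·(64/5)/16 - 13 = -13/5 kN·m
Superposition: M = Σ M_i = -48403/125 kN·m ≈ -387.224000 kN·m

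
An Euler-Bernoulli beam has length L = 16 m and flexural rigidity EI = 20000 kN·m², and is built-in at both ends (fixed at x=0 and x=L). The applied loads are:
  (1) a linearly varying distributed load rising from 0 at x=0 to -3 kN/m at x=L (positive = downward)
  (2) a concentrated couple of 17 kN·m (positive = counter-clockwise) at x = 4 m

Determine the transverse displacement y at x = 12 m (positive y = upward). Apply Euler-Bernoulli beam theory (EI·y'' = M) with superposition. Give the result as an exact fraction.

Load 1 — triangular load w₀=-3 kN/m (0→w₀ over full span):
  y_1 = -w₀x²(L-x)²(x+2L)/(120LEI) = -(-3)·12²·(16-12)²·(12+2·16)/(120·16·20000) = 99/12500 m
Load 2 — applied couple M₀=17 kN·m at a=4 m (b=L-a=12):
  y_2 = (R_Ax³/6 - M_Ax²/2 - M₀(x-a)²/2)/EI  [x>a] with R_A=153/128, M_A=-51/16 = ((153/128)·12³/6 - (-51/16)·12²/2 - 17·(12-4)²/2)/20000 = 119/80000 m
Superposition: y = Σ y_i = 3763/400000 m ≈ 0.009407 m

y(12) = 3763/400000 m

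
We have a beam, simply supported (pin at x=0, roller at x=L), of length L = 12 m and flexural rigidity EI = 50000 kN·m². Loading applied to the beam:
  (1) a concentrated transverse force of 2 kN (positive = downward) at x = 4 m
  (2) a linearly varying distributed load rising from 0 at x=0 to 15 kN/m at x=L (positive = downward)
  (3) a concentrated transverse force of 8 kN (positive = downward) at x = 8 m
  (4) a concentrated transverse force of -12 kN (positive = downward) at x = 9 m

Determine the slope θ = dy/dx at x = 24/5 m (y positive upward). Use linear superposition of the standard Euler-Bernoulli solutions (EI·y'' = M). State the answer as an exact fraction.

Load 1 — point force P=2 kN at a=4 m (b=L-a=8):
  θ_1 = -Pa(2L²-6Lx+3x²+a²)/(6LEI)  [x>a] = -2·4·(2·12²-6·12·(24/5)+3·(24/5)²+4²)/(6·12·50000) = -43/703125 rad
Load 2 — triangular load w₀=15 kN/m (0→w₀ over full span):
  θ_2 = -w₀(7L⁴-30L²x²+15x⁴)/(360LEI) = -15·(7·12⁴-30·12²·(24/5)²+15·(24/5)⁴)/(360·12·50000) = -2907/781250 rad
Load 3 — point force P=8 kN at a=8 m (b=L-a=4):
  θ_3 = -Pb(L²-b²-3x²)/(6LEI)  [x≤a] = -8·4·(12²-4²-3·(24/5)²)/(6·12·50000) = -368/703125 rad
Load 4 — point force P=-12 kN at a=9 m (b=L-a=3):
  θ_4 = -Pb(L²-b²-3x²)/(6LEI)  [x≤a] = -(-12)·3·(12²-3²-3·(24/5)²)/(6·12·50000) = 1647/2500000 rad
Superposition: θ = Σ θ_i = -136751/37500000 rad ≈ -0.003647 rad

θ(24/5) = -136751/37500000 rad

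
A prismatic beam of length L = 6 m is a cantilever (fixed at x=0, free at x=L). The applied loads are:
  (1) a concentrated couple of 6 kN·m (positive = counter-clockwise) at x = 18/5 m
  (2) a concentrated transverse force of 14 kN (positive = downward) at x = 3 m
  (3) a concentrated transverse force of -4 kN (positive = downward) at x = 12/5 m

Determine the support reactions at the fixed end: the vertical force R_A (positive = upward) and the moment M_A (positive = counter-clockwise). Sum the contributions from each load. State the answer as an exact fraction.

Load 1 — applied couple M₀=6 kN·m at a=18/5 m (b=L-a=12/5):
  R_A = 0 kN
  M_A = -M₀ = -6 kN·m
Load 2 — point force P=14 kN at a=3 m (b=L-a=3):
  R_A = P = 14 kN
  M_A = Pa = 14·3 = 42 kN·m
Load 3 — point force P=-4 kN at a=12/5 m (b=L-a=18/5):
  R_A = P = (-4) = -4 kN
  M_A = Pa = (-4)·(12/5) = -48/5 kN·m
Superposition: R_A = 10 kN, M_A = 132/5 kN·m

R_A = 10 kN, M_A = 132/5 kN·m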